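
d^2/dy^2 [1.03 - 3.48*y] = 0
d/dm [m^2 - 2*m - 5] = 2*m - 2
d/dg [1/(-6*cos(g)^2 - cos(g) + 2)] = -(12*cos(g) + 1)*sin(g)/(6*cos(g)^2 + cos(g) - 2)^2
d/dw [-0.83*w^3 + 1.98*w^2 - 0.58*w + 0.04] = -2.49*w^2 + 3.96*w - 0.58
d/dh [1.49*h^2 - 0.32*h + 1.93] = 2.98*h - 0.32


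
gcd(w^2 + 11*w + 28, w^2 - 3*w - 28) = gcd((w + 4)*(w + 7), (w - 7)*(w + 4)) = w + 4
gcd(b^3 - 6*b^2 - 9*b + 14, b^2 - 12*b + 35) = b - 7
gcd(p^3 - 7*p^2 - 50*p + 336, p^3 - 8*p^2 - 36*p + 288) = p^2 - 14*p + 48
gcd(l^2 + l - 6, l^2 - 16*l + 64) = 1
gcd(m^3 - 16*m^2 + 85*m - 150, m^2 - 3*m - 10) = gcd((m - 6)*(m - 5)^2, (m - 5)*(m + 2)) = m - 5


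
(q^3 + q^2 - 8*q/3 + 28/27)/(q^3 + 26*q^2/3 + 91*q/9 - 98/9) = (q - 2/3)/(q + 7)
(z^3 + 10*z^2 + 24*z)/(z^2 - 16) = z*(z + 6)/(z - 4)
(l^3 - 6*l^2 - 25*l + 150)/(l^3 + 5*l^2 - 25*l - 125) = (l - 6)/(l + 5)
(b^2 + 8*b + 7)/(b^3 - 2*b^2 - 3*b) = (b + 7)/(b*(b - 3))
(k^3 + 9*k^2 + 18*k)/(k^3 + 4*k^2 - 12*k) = (k + 3)/(k - 2)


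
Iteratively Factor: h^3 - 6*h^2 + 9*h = (h - 3)*(h^2 - 3*h) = h*(h - 3)*(h - 3)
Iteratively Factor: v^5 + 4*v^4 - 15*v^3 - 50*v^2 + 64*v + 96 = (v + 4)*(v^4 - 15*v^2 + 10*v + 24) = (v + 4)^2*(v^3 - 4*v^2 + v + 6) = (v - 3)*(v + 4)^2*(v^2 - v - 2) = (v - 3)*(v + 1)*(v + 4)^2*(v - 2)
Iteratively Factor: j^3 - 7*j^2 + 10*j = (j - 5)*(j^2 - 2*j) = j*(j - 5)*(j - 2)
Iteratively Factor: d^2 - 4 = (d + 2)*(d - 2)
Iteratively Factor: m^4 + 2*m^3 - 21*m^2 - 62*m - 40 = (m + 2)*(m^3 - 21*m - 20) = (m + 2)*(m + 4)*(m^2 - 4*m - 5) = (m + 1)*(m + 2)*(m + 4)*(m - 5)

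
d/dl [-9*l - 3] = -9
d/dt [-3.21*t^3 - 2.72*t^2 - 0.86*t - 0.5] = -9.63*t^2 - 5.44*t - 0.86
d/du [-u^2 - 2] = -2*u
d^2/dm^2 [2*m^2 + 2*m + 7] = 4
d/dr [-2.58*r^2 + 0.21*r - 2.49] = 0.21 - 5.16*r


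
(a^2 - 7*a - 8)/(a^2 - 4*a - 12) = (-a^2 + 7*a + 8)/(-a^2 + 4*a + 12)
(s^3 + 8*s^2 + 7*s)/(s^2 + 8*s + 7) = s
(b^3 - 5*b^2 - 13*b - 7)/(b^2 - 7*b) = b + 2 + 1/b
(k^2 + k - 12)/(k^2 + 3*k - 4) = (k - 3)/(k - 1)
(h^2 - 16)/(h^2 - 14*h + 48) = (h^2 - 16)/(h^2 - 14*h + 48)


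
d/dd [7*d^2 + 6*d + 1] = 14*d + 6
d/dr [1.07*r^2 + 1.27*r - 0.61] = 2.14*r + 1.27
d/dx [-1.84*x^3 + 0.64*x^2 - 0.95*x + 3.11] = -5.52*x^2 + 1.28*x - 0.95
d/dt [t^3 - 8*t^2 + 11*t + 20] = 3*t^2 - 16*t + 11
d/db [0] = 0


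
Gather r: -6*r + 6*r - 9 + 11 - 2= 0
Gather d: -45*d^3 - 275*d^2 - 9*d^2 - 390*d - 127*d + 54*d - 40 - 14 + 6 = -45*d^3 - 284*d^2 - 463*d - 48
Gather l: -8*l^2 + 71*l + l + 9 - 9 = -8*l^2 + 72*l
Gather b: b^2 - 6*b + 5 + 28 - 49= b^2 - 6*b - 16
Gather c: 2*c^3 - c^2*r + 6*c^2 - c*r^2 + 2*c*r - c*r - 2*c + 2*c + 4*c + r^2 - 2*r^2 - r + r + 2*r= 2*c^3 + c^2*(6 - r) + c*(-r^2 + r + 4) - r^2 + 2*r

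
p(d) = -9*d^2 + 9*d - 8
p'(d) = 9 - 18*d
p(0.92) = -7.34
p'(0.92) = -7.56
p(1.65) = -17.65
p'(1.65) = -20.70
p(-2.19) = -70.87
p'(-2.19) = 48.42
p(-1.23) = -32.69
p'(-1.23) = 31.14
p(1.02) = -8.18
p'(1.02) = -9.36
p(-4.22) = -206.26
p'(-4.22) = 84.96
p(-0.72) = -19.15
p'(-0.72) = 21.96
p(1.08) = -8.78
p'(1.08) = -10.44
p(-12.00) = -1412.00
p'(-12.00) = 225.00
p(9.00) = -656.00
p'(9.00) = -153.00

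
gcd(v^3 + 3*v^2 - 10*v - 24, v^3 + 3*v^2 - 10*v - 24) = v^3 + 3*v^2 - 10*v - 24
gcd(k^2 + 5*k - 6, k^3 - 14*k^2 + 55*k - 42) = k - 1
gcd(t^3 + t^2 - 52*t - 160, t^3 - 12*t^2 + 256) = t^2 - 4*t - 32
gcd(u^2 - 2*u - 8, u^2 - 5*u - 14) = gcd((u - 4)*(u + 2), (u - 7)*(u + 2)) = u + 2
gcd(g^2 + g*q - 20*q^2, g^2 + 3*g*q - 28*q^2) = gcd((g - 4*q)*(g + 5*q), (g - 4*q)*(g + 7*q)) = -g + 4*q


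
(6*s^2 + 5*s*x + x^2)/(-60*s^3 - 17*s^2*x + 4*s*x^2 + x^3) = (2*s + x)/(-20*s^2 + s*x + x^2)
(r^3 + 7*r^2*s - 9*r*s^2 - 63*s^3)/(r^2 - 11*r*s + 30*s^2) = (r^3 + 7*r^2*s - 9*r*s^2 - 63*s^3)/(r^2 - 11*r*s + 30*s^2)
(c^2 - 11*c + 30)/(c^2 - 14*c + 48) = (c - 5)/(c - 8)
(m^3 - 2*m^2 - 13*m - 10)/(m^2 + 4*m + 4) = (m^2 - 4*m - 5)/(m + 2)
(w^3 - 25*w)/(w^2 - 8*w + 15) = w*(w + 5)/(w - 3)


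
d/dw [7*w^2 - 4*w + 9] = 14*w - 4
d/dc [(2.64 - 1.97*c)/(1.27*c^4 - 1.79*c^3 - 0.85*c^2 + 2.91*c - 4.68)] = (7.5057*c^4 - 20.4638*c^3 + 12.5023*c^2 + 4.488*c + 1.5372)/(1.6129*c^8 - 4.5466*c^7 + 1.0451*c^6 + 10.4344*c^5 - 21.5825*c^4 + 11.8074*c^3 + 16.4241*c^2 - 27.2376*c + 21.9024)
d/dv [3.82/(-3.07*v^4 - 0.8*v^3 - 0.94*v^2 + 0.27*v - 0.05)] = (46.9096*v^3 + 9.168*v^2 + 7.1816*v - 1.0314)/(3.07*v^4 + 0.8*v^3 + 0.94*v^2 - 0.27*v + 0.05)^2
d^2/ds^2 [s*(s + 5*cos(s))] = -5*s*cos(s) - 10*sin(s) + 2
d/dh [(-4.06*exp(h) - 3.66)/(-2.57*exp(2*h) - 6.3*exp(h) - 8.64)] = (-10.4342*exp(2*h) - 18.8124*exp(h) + 12.0204)*exp(h)/(6.6049*exp(4*h) + 32.382*exp(3*h) + 84.0996*exp(2*h) + 108.864*exp(h) + 74.6496)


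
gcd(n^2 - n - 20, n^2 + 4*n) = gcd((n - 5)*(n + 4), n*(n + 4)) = n + 4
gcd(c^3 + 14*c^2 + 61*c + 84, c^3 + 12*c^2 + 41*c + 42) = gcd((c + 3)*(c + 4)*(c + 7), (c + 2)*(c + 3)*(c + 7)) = c^2 + 10*c + 21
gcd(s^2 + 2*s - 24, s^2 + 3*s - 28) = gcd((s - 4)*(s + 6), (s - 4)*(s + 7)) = s - 4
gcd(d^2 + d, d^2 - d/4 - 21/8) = 1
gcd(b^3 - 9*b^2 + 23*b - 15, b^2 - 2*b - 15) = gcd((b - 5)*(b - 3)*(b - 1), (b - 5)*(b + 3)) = b - 5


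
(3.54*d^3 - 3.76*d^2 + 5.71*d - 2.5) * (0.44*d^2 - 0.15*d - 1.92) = 1.5576*d^5 - 2.1854*d^4 - 3.7204*d^3 + 5.2627*d^2 - 10.5882*d + 4.8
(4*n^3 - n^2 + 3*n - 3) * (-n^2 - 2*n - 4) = -4*n^5 - 7*n^4 - 17*n^3 + n^2 - 6*n + 12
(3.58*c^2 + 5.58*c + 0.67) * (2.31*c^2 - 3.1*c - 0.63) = 8.2698*c^4 + 1.7918*c^3 - 18.0057*c^2 - 5.5924*c - 0.4221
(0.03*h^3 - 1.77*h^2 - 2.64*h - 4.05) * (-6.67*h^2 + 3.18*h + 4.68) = -0.2001*h^5 + 11.9013*h^4 + 12.1206*h^3 + 10.3347*h^2 - 25.2342*h - 18.954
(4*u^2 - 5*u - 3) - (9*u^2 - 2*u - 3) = -5*u^2 - 3*u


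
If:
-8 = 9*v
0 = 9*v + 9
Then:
No Solution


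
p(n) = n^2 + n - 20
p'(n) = 2*n + 1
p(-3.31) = -12.35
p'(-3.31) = -5.62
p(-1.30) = -19.61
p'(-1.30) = -1.60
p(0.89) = -18.32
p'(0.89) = 2.78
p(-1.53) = -19.19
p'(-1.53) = -2.06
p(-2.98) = -14.10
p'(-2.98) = -4.96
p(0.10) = -19.89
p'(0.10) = 1.20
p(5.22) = 12.47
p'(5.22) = 11.44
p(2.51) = -11.19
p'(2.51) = 6.02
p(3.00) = -8.00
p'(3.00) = 7.00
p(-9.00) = 52.00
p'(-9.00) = -17.00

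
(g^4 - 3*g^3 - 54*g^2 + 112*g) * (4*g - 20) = 4*g^5 - 32*g^4 - 156*g^3 + 1528*g^2 - 2240*g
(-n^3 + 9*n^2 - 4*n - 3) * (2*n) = -2*n^4 + 18*n^3 - 8*n^2 - 6*n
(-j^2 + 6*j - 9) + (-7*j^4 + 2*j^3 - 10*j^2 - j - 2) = -7*j^4 + 2*j^3 - 11*j^2 + 5*j - 11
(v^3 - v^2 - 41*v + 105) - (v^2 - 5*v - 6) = v^3 - 2*v^2 - 36*v + 111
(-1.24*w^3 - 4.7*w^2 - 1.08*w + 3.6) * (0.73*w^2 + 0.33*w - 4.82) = -0.9052*w^5 - 3.8402*w^4 + 3.6374*w^3 + 24.9256*w^2 + 6.3936*w - 17.352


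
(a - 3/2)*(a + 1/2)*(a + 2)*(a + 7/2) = a^4 + 9*a^3/2 + 3*a^2/4 - 89*a/8 - 21/4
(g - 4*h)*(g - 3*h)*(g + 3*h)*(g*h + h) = g^4*h - 4*g^3*h^2 + g^3*h - 9*g^2*h^3 - 4*g^2*h^2 + 36*g*h^4 - 9*g*h^3 + 36*h^4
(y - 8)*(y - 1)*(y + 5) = y^3 - 4*y^2 - 37*y + 40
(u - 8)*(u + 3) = u^2 - 5*u - 24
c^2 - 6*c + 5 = (c - 5)*(c - 1)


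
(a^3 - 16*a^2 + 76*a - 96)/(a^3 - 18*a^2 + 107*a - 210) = (a^2 - 10*a + 16)/(a^2 - 12*a + 35)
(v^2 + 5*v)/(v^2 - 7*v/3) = 3*(v + 5)/(3*v - 7)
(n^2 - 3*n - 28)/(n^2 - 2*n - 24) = (n - 7)/(n - 6)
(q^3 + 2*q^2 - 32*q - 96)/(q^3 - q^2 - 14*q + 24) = (q^2 - 2*q - 24)/(q^2 - 5*q + 6)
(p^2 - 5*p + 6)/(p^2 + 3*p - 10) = (p - 3)/(p + 5)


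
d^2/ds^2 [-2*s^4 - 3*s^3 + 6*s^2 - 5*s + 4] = -24*s^2 - 18*s + 12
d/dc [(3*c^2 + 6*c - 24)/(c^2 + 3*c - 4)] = 3/(c^2 - 2*c + 1)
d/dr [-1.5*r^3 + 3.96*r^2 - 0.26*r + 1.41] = -4.5*r^2 + 7.92*r - 0.26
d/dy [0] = 0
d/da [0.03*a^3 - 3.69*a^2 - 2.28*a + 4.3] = 0.09*a^2 - 7.38*a - 2.28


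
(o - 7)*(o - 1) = o^2 - 8*o + 7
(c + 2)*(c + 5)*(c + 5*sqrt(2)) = c^3 + 7*c^2 + 5*sqrt(2)*c^2 + 10*c + 35*sqrt(2)*c + 50*sqrt(2)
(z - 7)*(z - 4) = z^2 - 11*z + 28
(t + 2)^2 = t^2 + 4*t + 4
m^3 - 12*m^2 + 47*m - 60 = (m - 5)*(m - 4)*(m - 3)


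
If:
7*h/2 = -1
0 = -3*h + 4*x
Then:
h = -2/7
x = -3/14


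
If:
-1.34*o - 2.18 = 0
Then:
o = -1.63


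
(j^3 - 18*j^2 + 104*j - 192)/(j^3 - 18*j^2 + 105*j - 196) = (j^2 - 14*j + 48)/(j^2 - 14*j + 49)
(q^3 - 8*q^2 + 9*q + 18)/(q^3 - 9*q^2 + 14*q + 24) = (q - 3)/(q - 4)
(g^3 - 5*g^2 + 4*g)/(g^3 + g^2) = (g^2 - 5*g + 4)/(g*(g + 1))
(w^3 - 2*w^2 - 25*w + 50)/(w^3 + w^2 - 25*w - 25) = (w - 2)/(w + 1)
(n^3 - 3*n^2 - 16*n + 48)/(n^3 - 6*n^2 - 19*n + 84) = (n - 4)/(n - 7)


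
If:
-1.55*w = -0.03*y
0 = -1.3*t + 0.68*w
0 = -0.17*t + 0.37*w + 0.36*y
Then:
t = 0.00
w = 0.00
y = 0.00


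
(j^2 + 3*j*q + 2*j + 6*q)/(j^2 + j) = (j^2 + 3*j*q + 2*j + 6*q)/(j*(j + 1))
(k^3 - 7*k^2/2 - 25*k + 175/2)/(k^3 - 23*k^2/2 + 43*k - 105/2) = (k + 5)/(k - 3)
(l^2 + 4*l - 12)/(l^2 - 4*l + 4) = (l + 6)/(l - 2)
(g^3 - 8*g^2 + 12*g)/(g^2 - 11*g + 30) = g*(g - 2)/(g - 5)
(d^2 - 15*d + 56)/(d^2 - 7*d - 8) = (d - 7)/(d + 1)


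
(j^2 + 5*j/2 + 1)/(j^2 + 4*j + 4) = (j + 1/2)/(j + 2)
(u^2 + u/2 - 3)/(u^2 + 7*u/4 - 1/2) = 2*(2*u - 3)/(4*u - 1)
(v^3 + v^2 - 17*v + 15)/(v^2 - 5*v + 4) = (v^2 + 2*v - 15)/(v - 4)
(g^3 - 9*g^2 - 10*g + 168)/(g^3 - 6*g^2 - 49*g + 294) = (g + 4)/(g + 7)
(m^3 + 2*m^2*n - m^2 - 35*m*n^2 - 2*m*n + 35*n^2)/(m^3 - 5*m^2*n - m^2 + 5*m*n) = (m + 7*n)/m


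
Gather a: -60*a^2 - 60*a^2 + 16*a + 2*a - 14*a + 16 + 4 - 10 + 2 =-120*a^2 + 4*a + 12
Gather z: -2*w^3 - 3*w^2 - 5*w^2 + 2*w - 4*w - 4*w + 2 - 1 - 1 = -2*w^3 - 8*w^2 - 6*w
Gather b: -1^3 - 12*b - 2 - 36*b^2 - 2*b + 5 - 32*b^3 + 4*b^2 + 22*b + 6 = -32*b^3 - 32*b^2 + 8*b + 8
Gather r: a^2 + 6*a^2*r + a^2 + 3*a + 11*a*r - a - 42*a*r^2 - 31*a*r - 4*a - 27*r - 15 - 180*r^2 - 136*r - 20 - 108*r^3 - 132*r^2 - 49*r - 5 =2*a^2 - 2*a - 108*r^3 + r^2*(-42*a - 312) + r*(6*a^2 - 20*a - 212) - 40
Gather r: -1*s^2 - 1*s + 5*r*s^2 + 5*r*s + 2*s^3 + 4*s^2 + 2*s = r*(5*s^2 + 5*s) + 2*s^3 + 3*s^2 + s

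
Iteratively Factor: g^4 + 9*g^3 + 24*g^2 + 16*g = (g + 4)*(g^3 + 5*g^2 + 4*g) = g*(g + 4)*(g^2 + 5*g + 4) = g*(g + 1)*(g + 4)*(g + 4)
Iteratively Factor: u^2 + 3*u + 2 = (u + 2)*(u + 1)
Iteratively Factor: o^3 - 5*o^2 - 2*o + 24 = (o - 3)*(o^2 - 2*o - 8) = (o - 4)*(o - 3)*(o + 2)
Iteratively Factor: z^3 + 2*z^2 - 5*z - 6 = (z + 3)*(z^2 - z - 2) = (z + 1)*(z + 3)*(z - 2)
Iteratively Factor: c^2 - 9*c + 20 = (c - 5)*(c - 4)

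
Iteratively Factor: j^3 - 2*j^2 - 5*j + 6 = (j - 3)*(j^2 + j - 2) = (j - 3)*(j - 1)*(j + 2)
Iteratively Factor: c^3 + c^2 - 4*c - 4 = (c + 1)*(c^2 - 4) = (c - 2)*(c + 1)*(c + 2)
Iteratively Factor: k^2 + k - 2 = (k + 2)*(k - 1)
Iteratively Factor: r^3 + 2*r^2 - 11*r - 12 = (r + 1)*(r^2 + r - 12) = (r + 1)*(r + 4)*(r - 3)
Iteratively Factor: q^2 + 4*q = (q + 4)*(q)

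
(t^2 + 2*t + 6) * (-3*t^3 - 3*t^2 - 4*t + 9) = -3*t^5 - 9*t^4 - 28*t^3 - 17*t^2 - 6*t + 54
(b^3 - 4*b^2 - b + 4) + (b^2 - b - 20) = b^3 - 3*b^2 - 2*b - 16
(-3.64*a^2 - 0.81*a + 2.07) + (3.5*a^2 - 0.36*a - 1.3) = -0.14*a^2 - 1.17*a + 0.77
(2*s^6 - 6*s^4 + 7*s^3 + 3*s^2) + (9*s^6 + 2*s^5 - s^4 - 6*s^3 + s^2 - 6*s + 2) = 11*s^6 + 2*s^5 - 7*s^4 + s^3 + 4*s^2 - 6*s + 2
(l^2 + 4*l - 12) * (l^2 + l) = l^4 + 5*l^3 - 8*l^2 - 12*l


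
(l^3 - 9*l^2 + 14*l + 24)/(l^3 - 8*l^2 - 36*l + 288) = (l^2 - 3*l - 4)/(l^2 - 2*l - 48)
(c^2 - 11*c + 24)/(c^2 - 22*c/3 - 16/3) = 3*(c - 3)/(3*c + 2)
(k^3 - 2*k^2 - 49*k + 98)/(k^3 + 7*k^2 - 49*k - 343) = (k - 2)/(k + 7)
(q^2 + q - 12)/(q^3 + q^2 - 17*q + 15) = (q + 4)/(q^2 + 4*q - 5)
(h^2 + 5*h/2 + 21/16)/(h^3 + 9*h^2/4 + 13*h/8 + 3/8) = (4*h + 7)/(2*(2*h^2 + 3*h + 1))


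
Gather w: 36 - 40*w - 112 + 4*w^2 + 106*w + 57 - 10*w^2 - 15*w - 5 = -6*w^2 + 51*w - 24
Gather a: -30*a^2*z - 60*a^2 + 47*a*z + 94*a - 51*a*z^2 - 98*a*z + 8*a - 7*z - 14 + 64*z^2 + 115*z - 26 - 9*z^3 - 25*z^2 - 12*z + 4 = a^2*(-30*z - 60) + a*(-51*z^2 - 51*z + 102) - 9*z^3 + 39*z^2 + 96*z - 36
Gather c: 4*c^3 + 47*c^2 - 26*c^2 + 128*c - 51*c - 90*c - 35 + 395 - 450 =4*c^3 + 21*c^2 - 13*c - 90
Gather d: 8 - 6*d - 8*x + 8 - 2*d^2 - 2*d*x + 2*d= -2*d^2 + d*(-2*x - 4) - 8*x + 16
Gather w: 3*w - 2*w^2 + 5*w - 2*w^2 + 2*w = -4*w^2 + 10*w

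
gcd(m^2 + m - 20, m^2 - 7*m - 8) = 1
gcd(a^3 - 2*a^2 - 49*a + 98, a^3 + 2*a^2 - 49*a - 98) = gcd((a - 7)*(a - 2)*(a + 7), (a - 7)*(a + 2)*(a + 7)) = a^2 - 49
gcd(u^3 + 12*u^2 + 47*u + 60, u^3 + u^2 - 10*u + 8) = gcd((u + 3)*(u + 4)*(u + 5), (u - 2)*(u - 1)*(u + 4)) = u + 4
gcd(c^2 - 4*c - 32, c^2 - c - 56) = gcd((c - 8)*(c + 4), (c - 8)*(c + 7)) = c - 8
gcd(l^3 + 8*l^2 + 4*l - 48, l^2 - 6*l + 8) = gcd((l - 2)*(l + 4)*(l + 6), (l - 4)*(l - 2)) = l - 2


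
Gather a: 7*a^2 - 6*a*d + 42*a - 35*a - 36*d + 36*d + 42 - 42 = 7*a^2 + a*(7 - 6*d)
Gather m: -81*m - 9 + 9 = -81*m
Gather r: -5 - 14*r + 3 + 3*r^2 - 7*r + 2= 3*r^2 - 21*r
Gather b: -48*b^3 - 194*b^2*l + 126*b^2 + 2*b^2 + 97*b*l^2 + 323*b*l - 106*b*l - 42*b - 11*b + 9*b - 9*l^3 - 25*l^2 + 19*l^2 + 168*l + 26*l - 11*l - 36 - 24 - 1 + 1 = -48*b^3 + b^2*(128 - 194*l) + b*(97*l^2 + 217*l - 44) - 9*l^3 - 6*l^2 + 183*l - 60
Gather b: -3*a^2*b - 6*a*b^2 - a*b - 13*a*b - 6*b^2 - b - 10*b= b^2*(-6*a - 6) + b*(-3*a^2 - 14*a - 11)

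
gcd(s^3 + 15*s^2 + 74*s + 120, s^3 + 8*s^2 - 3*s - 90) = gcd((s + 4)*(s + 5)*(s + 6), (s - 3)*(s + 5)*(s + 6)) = s^2 + 11*s + 30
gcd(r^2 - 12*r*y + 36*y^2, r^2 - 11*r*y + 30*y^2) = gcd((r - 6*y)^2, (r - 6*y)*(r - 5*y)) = -r + 6*y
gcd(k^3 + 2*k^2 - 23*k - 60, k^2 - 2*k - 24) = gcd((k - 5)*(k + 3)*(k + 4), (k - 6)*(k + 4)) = k + 4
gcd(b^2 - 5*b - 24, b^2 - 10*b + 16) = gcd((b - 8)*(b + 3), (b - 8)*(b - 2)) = b - 8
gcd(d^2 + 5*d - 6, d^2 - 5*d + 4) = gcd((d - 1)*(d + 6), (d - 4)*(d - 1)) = d - 1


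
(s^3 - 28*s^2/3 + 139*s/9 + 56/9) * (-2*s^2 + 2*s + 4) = -2*s^5 + 62*s^4/3 - 410*s^3/9 - 170*s^2/9 + 668*s/9 + 224/9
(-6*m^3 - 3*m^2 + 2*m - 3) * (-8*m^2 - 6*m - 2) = 48*m^5 + 60*m^4 + 14*m^3 + 18*m^2 + 14*m + 6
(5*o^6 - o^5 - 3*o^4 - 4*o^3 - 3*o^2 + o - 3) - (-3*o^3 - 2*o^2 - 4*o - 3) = 5*o^6 - o^5 - 3*o^4 - o^3 - o^2 + 5*o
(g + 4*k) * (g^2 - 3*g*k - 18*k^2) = g^3 + g^2*k - 30*g*k^2 - 72*k^3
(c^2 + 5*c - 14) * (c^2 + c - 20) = c^4 + 6*c^3 - 29*c^2 - 114*c + 280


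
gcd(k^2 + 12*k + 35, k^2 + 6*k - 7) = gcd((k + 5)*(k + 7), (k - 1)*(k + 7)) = k + 7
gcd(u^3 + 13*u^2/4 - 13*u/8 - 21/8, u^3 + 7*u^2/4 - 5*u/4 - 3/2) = u^2 - u/4 - 3/4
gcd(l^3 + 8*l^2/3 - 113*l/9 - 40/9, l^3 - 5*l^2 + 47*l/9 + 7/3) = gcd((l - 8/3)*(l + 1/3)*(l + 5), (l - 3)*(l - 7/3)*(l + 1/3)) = l + 1/3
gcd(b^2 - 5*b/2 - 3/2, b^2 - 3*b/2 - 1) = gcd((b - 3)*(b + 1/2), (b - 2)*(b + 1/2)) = b + 1/2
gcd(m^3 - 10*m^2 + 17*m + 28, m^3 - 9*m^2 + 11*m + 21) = m^2 - 6*m - 7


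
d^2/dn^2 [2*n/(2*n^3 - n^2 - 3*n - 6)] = 4*(-n*(-6*n^2 + 2*n + 3)^2 + (-6*n^2 - n*(6*n - 1) + 2*n + 3)*(-2*n^3 + n^2 + 3*n + 6))/(-2*n^3 + n^2 + 3*n + 6)^3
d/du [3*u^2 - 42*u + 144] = 6*u - 42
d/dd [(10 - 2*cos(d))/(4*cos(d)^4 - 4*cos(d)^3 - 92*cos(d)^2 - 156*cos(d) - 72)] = (-3*cos(d)^3 + 25*cos(d)^2 - 17*cos(d) - 213)*sin(d)/(2*(cos(d) - 6)^2*(cos(d) + 1)^3*(cos(d) + 3)^2)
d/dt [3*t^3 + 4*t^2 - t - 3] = 9*t^2 + 8*t - 1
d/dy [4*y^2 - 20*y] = 8*y - 20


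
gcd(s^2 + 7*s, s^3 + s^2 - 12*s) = s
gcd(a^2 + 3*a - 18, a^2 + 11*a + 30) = a + 6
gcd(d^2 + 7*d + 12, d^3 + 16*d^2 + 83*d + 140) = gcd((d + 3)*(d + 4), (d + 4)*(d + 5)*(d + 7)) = d + 4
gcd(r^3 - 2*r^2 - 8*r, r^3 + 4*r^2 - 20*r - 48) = r^2 - 2*r - 8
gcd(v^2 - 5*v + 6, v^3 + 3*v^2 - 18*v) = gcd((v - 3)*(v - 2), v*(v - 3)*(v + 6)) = v - 3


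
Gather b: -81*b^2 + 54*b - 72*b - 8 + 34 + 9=-81*b^2 - 18*b + 35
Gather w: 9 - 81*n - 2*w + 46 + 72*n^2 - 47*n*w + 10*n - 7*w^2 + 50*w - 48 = 72*n^2 - 71*n - 7*w^2 + w*(48 - 47*n) + 7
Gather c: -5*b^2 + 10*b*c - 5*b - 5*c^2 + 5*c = -5*b^2 - 5*b - 5*c^2 + c*(10*b + 5)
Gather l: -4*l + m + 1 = -4*l + m + 1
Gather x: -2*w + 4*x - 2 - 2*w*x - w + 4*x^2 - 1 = -3*w + 4*x^2 + x*(4 - 2*w) - 3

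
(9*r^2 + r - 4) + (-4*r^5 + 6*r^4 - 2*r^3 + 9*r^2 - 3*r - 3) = -4*r^5 + 6*r^4 - 2*r^3 + 18*r^2 - 2*r - 7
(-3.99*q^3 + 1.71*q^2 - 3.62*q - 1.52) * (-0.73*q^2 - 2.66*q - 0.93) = 2.9127*q^5 + 9.3651*q^4 + 1.8047*q^3 + 9.1485*q^2 + 7.4098*q + 1.4136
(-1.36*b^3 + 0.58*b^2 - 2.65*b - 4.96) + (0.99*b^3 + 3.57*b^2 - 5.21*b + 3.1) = -0.37*b^3 + 4.15*b^2 - 7.86*b - 1.86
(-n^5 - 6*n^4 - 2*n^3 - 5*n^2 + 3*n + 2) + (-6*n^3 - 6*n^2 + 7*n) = -n^5 - 6*n^4 - 8*n^3 - 11*n^2 + 10*n + 2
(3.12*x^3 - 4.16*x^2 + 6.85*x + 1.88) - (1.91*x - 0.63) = 3.12*x^3 - 4.16*x^2 + 4.94*x + 2.51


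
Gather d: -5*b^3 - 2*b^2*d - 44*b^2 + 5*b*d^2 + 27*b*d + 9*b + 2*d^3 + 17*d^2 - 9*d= -5*b^3 - 44*b^2 + 9*b + 2*d^3 + d^2*(5*b + 17) + d*(-2*b^2 + 27*b - 9)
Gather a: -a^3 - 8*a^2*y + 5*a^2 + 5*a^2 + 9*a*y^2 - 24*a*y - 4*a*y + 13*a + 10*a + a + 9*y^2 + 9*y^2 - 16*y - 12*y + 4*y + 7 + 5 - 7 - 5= -a^3 + a^2*(10 - 8*y) + a*(9*y^2 - 28*y + 24) + 18*y^2 - 24*y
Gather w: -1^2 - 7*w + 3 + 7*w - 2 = 0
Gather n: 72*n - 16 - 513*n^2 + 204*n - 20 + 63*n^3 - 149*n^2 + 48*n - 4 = 63*n^3 - 662*n^2 + 324*n - 40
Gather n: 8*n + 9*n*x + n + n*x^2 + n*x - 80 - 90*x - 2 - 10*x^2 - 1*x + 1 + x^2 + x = n*(x^2 + 10*x + 9) - 9*x^2 - 90*x - 81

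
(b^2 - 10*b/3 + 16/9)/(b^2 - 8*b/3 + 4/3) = (b - 8/3)/(b - 2)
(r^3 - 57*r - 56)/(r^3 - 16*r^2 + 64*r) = (r^2 + 8*r + 7)/(r*(r - 8))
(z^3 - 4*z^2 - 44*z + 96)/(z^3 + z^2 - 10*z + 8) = (z^2 - 2*z - 48)/(z^2 + 3*z - 4)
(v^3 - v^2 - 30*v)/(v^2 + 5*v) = v - 6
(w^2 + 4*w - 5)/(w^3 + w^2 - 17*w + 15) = 1/(w - 3)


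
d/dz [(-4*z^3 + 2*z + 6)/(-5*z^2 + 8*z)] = 2*(10*z^4 - 32*z^3 + 5*z^2 + 30*z - 24)/(z^2*(25*z^2 - 80*z + 64))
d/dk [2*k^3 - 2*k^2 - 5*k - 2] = 6*k^2 - 4*k - 5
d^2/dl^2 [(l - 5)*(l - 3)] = 2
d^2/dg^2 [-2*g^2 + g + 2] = -4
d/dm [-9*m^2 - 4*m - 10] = -18*m - 4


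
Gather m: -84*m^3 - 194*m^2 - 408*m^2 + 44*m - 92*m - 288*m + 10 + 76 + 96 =-84*m^3 - 602*m^2 - 336*m + 182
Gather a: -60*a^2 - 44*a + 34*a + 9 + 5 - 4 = -60*a^2 - 10*a + 10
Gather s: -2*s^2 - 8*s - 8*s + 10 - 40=-2*s^2 - 16*s - 30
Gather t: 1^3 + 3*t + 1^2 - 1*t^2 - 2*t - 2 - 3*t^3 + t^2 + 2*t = -3*t^3 + 3*t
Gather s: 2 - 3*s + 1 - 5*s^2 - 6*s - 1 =-5*s^2 - 9*s + 2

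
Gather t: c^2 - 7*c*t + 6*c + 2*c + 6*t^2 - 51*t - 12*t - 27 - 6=c^2 + 8*c + 6*t^2 + t*(-7*c - 63) - 33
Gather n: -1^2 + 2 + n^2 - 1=n^2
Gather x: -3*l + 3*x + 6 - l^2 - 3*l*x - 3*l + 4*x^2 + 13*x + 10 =-l^2 - 6*l + 4*x^2 + x*(16 - 3*l) + 16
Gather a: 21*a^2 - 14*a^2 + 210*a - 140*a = 7*a^2 + 70*a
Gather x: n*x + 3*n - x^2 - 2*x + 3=3*n - x^2 + x*(n - 2) + 3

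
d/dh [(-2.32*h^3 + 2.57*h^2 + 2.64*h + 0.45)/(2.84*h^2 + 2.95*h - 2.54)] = (-6.5888*h^4 - 13.688*h^3 + 17.7623*h^2 - 15.6116*h - 8.0331)/(8.0656*h^4 + 16.756*h^3 - 5.7247*h^2 - 14.986*h + 6.4516)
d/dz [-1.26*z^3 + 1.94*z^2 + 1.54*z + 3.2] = -3.78*z^2 + 3.88*z + 1.54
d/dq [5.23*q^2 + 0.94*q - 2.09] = 10.46*q + 0.94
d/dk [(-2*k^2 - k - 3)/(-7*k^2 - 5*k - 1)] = (3*k^2 - 38*k - 14)/(49*k^4 + 70*k^3 + 39*k^2 + 10*k + 1)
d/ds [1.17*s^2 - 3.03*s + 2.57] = 2.34*s - 3.03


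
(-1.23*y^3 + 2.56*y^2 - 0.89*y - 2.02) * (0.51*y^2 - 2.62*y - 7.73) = -0.6273*y^5 + 4.5282*y^4 + 2.3468*y^3 - 18.4872*y^2 + 12.1721*y + 15.6146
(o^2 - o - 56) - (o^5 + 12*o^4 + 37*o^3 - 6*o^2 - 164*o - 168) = -o^5 - 12*o^4 - 37*o^3 + 7*o^2 + 163*o + 112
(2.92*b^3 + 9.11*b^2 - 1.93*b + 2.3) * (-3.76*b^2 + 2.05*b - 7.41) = -10.9792*b^5 - 28.2676*b^4 + 4.2951*b^3 - 80.1096*b^2 + 19.0163*b - 17.043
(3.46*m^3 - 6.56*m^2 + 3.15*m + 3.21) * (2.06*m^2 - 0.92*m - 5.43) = 7.1276*m^5 - 16.6968*m^4 - 6.2636*m^3 + 39.3354*m^2 - 20.0577*m - 17.4303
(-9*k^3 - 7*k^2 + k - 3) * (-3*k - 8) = 27*k^4 + 93*k^3 + 53*k^2 + k + 24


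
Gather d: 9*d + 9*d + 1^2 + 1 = 18*d + 2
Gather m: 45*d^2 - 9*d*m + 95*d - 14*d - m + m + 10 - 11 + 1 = 45*d^2 - 9*d*m + 81*d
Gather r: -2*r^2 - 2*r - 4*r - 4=-2*r^2 - 6*r - 4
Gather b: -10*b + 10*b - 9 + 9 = 0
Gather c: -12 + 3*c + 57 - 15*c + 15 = 60 - 12*c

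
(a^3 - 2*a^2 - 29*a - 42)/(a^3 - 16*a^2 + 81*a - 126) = (a^2 + 5*a + 6)/(a^2 - 9*a + 18)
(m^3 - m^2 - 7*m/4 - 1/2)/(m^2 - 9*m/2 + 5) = (4*m^2 + 4*m + 1)/(2*(2*m - 5))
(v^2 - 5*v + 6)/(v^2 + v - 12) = (v - 2)/(v + 4)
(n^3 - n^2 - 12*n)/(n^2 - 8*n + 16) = n*(n + 3)/(n - 4)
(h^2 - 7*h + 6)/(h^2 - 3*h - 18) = (h - 1)/(h + 3)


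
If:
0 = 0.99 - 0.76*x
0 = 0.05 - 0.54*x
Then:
No Solution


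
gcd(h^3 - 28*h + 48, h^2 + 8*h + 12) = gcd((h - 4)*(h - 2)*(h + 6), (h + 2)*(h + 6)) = h + 6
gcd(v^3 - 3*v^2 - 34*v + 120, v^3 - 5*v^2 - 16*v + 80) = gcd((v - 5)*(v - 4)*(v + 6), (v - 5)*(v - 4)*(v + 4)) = v^2 - 9*v + 20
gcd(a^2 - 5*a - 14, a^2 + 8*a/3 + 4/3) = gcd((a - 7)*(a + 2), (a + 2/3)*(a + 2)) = a + 2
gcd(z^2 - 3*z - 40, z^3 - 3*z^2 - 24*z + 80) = z + 5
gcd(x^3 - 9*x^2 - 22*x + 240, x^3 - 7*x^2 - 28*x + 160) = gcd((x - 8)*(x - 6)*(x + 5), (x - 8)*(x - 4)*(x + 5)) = x^2 - 3*x - 40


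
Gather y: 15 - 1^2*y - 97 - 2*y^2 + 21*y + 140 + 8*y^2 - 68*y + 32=6*y^2 - 48*y + 90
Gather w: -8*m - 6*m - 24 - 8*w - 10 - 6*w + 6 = -14*m - 14*w - 28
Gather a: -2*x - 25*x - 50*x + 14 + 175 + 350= 539 - 77*x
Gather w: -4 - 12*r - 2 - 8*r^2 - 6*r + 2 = -8*r^2 - 18*r - 4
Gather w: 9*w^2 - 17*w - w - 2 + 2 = 9*w^2 - 18*w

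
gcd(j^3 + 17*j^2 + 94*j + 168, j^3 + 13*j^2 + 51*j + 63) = j + 7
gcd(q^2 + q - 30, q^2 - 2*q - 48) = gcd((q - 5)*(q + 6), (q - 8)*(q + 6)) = q + 6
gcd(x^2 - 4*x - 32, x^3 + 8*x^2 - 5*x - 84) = x + 4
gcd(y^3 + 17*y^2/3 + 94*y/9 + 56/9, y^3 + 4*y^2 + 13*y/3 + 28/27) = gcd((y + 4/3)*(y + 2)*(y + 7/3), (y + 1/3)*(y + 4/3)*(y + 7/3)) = y^2 + 11*y/3 + 28/9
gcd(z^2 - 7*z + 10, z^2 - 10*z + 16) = z - 2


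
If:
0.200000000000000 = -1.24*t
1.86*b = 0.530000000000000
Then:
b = 0.28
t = -0.16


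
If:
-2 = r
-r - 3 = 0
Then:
No Solution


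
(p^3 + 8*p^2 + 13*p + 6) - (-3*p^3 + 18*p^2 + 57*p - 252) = 4*p^3 - 10*p^2 - 44*p + 258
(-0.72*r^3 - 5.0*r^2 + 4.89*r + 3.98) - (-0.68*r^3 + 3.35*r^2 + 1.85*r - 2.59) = -0.0399999999999999*r^3 - 8.35*r^2 + 3.04*r + 6.57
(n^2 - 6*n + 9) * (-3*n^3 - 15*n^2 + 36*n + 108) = -3*n^5 + 3*n^4 + 99*n^3 - 243*n^2 - 324*n + 972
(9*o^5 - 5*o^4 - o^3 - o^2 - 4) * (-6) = -54*o^5 + 30*o^4 + 6*o^3 + 6*o^2 + 24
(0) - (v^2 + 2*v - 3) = -v^2 - 2*v + 3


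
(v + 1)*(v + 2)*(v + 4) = v^3 + 7*v^2 + 14*v + 8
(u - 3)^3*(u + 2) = u^4 - 7*u^3 + 9*u^2 + 27*u - 54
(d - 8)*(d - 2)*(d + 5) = d^3 - 5*d^2 - 34*d + 80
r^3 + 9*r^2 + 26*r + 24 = (r + 2)*(r + 3)*(r + 4)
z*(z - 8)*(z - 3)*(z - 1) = z^4 - 12*z^3 + 35*z^2 - 24*z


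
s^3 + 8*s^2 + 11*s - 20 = (s - 1)*(s + 4)*(s + 5)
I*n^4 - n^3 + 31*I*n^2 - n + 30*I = (n - 5*I)*(n + I)*(n + 6*I)*(I*n + 1)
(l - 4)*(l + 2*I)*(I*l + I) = I*l^3 - 2*l^2 - 3*I*l^2 + 6*l - 4*I*l + 8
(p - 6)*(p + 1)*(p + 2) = p^3 - 3*p^2 - 16*p - 12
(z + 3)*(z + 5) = z^2 + 8*z + 15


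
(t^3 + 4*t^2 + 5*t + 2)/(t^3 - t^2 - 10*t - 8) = (t + 1)/(t - 4)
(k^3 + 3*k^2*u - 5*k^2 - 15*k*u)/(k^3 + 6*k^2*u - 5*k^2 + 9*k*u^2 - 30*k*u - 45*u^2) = k/(k + 3*u)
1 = 1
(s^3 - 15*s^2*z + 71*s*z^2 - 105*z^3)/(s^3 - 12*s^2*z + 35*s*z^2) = (s - 3*z)/s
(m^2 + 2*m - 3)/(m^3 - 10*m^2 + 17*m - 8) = (m + 3)/(m^2 - 9*m + 8)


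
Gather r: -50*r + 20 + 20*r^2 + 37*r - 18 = 20*r^2 - 13*r + 2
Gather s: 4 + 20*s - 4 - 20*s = 0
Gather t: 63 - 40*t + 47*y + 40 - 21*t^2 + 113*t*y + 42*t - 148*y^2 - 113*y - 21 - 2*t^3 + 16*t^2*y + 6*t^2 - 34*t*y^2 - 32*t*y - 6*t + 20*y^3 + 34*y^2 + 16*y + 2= -2*t^3 + t^2*(16*y - 15) + t*(-34*y^2 + 81*y - 4) + 20*y^3 - 114*y^2 - 50*y + 84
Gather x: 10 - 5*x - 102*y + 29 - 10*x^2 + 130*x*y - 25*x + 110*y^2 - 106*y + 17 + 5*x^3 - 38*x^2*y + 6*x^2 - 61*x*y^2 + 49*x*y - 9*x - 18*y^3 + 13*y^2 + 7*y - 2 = 5*x^3 + x^2*(-38*y - 4) + x*(-61*y^2 + 179*y - 39) - 18*y^3 + 123*y^2 - 201*y + 54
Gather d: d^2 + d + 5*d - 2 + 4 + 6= d^2 + 6*d + 8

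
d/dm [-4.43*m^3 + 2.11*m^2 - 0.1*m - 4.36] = -13.29*m^2 + 4.22*m - 0.1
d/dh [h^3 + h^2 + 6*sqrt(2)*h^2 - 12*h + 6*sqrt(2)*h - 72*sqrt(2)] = 3*h^2 + 2*h + 12*sqrt(2)*h - 12 + 6*sqrt(2)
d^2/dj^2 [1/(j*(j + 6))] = 2*(j^2 + j*(j + 6) + (j + 6)^2)/(j^3*(j + 6)^3)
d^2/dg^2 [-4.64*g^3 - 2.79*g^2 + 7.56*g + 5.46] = -27.84*g - 5.58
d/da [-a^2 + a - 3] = 1 - 2*a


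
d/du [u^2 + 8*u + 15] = 2*u + 8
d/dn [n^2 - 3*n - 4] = 2*n - 3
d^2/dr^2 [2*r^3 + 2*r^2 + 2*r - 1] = 12*r + 4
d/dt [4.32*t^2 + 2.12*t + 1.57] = 8.64*t + 2.12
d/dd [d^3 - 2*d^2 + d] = 3*d^2 - 4*d + 1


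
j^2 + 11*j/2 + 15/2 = (j + 5/2)*(j + 3)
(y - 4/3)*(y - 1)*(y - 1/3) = y^3 - 8*y^2/3 + 19*y/9 - 4/9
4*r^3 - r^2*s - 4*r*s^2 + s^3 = (-4*r + s)*(-r + s)*(r + s)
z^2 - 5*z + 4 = (z - 4)*(z - 1)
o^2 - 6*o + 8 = (o - 4)*(o - 2)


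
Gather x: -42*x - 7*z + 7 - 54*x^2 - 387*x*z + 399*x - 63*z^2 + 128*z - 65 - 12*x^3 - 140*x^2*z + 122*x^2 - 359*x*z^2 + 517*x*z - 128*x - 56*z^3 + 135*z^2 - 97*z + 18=-12*x^3 + x^2*(68 - 140*z) + x*(-359*z^2 + 130*z + 229) - 56*z^3 + 72*z^2 + 24*z - 40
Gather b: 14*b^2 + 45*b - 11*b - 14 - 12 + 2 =14*b^2 + 34*b - 24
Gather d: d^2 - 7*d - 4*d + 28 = d^2 - 11*d + 28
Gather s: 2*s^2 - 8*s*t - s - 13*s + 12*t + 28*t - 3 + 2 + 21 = 2*s^2 + s*(-8*t - 14) + 40*t + 20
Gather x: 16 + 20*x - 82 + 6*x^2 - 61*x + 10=6*x^2 - 41*x - 56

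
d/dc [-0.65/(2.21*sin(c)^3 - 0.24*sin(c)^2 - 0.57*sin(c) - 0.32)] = (4.3095*sin(c)^2 - 0.312*sin(c) - 0.3705)*cos(c)/(-2.21*sin(c)^3 + 0.24*sin(c)^2 + 0.57*sin(c) + 0.32)^2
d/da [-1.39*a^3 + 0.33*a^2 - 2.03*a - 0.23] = -4.17*a^2 + 0.66*a - 2.03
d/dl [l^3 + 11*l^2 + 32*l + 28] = 3*l^2 + 22*l + 32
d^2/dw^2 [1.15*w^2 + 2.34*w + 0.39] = 2.30000000000000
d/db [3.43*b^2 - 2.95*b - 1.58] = 6.86*b - 2.95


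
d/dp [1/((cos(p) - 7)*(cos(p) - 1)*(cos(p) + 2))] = 3*(cos(p)^2 - 4*cos(p) - 3)*sin(p)/((cos(p) - 7)^2*(cos(p) - 1)^2*(cos(p) + 2)^2)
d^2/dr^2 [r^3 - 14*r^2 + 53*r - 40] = 6*r - 28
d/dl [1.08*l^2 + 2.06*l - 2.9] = 2.16*l + 2.06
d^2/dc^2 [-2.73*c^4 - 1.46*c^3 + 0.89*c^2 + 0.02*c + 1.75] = -32.76*c^2 - 8.76*c + 1.78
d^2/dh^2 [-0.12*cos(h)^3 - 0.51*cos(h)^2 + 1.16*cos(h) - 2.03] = -1.07*cos(h) + 1.02*cos(2*h) + 0.27*cos(3*h)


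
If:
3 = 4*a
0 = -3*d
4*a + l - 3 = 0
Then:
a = 3/4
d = 0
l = 0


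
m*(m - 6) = m^2 - 6*m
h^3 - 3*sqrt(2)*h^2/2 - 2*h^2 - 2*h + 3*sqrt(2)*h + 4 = (h - 2)*(h - 2*sqrt(2))*(h + sqrt(2)/2)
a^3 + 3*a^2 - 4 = (a - 1)*(a + 2)^2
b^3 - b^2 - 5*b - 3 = (b - 3)*(b + 1)^2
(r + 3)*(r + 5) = r^2 + 8*r + 15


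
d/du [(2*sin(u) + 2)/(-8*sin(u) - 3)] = 10*cos(u)/(8*sin(u) + 3)^2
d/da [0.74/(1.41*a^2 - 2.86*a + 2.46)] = (2.1164 - 2.0868*a)/(1.41*a^2 - 2.86*a + 2.46)^2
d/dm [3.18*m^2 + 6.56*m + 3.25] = 6.36*m + 6.56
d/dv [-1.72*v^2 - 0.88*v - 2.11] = -3.44*v - 0.88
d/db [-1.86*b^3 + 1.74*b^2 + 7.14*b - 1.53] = -5.58*b^2 + 3.48*b + 7.14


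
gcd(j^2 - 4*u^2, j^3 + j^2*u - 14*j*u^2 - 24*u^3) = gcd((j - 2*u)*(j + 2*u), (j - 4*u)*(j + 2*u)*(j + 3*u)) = j + 2*u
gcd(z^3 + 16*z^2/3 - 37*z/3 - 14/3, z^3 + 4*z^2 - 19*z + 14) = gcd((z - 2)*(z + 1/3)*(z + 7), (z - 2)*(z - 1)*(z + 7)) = z^2 + 5*z - 14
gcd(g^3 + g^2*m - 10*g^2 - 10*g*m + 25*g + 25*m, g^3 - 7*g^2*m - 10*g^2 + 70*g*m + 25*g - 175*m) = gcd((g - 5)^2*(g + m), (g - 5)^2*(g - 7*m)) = g^2 - 10*g + 25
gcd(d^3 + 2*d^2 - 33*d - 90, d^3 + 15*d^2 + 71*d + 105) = d^2 + 8*d + 15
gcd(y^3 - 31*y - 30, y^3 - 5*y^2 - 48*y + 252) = y - 6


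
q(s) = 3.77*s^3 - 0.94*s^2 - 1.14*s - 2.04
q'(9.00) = 898.05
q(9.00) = 2659.89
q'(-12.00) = 1650.06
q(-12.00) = -6638.28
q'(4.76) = 246.17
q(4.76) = 377.83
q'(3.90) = 163.55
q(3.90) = 202.85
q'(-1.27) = 19.49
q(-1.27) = -9.83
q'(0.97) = 7.68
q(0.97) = -0.59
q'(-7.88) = 715.96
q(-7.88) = -1896.10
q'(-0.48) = 2.37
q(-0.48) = -2.13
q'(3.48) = 129.29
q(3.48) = 141.49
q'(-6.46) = 482.99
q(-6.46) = -1050.24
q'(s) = 11.31*s^2 - 1.88*s - 1.14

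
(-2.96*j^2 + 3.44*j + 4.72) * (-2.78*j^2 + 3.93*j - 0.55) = 8.2288*j^4 - 21.196*j^3 + 2.0256*j^2 + 16.6576*j - 2.596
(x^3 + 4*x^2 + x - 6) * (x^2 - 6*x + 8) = x^5 - 2*x^4 - 15*x^3 + 20*x^2 + 44*x - 48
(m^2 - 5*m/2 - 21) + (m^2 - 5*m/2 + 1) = 2*m^2 - 5*m - 20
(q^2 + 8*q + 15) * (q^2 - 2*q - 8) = q^4 + 6*q^3 - 9*q^2 - 94*q - 120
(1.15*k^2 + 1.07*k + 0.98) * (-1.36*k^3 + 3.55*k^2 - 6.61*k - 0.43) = -1.564*k^5 + 2.6273*k^4 - 5.1358*k^3 - 4.0882*k^2 - 6.9379*k - 0.4214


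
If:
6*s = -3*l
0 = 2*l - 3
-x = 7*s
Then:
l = 3/2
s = -3/4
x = 21/4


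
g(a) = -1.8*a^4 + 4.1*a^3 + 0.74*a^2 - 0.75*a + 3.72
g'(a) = -7.2*a^3 + 12.3*a^2 + 1.48*a - 0.75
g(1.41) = 8.51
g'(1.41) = 5.61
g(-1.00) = -0.69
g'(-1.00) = 17.27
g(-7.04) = -5806.30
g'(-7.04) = 3110.62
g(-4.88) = -1472.30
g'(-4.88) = 1121.69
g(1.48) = 8.89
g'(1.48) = 5.04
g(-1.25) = -6.59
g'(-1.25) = 30.68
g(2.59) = -3.02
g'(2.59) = -39.50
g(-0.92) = 0.55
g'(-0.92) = 13.91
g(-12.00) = -44290.32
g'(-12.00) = 14194.29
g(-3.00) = -243.87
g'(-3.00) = 299.91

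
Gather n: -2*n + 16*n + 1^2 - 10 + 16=14*n + 7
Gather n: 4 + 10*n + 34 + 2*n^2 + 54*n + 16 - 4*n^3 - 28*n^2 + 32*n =-4*n^3 - 26*n^2 + 96*n + 54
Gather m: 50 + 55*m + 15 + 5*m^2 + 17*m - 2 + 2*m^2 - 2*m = 7*m^2 + 70*m + 63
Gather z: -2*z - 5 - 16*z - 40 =-18*z - 45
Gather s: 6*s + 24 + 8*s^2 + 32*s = 8*s^2 + 38*s + 24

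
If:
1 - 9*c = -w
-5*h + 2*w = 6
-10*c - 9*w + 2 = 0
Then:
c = 11/91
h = -106/91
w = 8/91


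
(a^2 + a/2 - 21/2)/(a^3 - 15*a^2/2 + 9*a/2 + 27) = (2*a + 7)/(2*a^2 - 9*a - 18)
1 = 1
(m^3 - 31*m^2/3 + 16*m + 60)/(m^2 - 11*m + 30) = (m^2 - 13*m/3 - 10)/(m - 5)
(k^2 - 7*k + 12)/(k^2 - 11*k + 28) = (k - 3)/(k - 7)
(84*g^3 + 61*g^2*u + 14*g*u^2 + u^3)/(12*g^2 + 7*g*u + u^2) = 7*g + u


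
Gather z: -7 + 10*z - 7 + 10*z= 20*z - 14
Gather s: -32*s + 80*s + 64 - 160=48*s - 96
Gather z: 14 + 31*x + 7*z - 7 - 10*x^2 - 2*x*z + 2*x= -10*x^2 + 33*x + z*(7 - 2*x) + 7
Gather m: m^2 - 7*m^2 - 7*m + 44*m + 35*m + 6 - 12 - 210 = -6*m^2 + 72*m - 216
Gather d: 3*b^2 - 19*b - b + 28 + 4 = 3*b^2 - 20*b + 32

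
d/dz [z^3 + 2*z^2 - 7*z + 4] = 3*z^2 + 4*z - 7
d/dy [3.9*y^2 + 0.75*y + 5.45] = 7.8*y + 0.75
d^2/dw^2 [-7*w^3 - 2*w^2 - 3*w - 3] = -42*w - 4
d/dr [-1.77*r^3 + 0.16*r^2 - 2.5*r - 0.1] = -5.31*r^2 + 0.32*r - 2.5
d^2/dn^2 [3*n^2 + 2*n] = 6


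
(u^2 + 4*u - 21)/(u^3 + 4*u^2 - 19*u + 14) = (u - 3)/(u^2 - 3*u + 2)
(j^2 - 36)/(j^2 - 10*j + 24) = (j + 6)/(j - 4)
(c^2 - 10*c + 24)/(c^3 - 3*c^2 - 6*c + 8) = (c - 6)/(c^2 + c - 2)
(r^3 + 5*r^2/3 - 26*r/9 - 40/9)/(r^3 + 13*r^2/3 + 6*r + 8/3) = (r - 5/3)/(r + 1)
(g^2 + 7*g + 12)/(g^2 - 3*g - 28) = (g + 3)/(g - 7)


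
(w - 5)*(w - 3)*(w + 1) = w^3 - 7*w^2 + 7*w + 15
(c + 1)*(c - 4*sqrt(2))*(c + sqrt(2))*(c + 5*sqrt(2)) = c^4 + c^3 + 2*sqrt(2)*c^3 - 38*c^2 + 2*sqrt(2)*c^2 - 40*sqrt(2)*c - 38*c - 40*sqrt(2)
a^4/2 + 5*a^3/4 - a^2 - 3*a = a*(a/2 + 1)*(a - 3/2)*(a + 2)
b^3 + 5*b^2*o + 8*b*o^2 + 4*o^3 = (b + o)*(b + 2*o)^2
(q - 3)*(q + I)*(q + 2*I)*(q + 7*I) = q^4 - 3*q^3 + 10*I*q^3 - 23*q^2 - 30*I*q^2 + 69*q - 14*I*q + 42*I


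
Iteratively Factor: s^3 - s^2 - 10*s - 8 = (s + 1)*(s^2 - 2*s - 8) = (s - 4)*(s + 1)*(s + 2)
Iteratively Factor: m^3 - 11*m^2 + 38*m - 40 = (m - 4)*(m^2 - 7*m + 10) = (m - 4)*(m - 2)*(m - 5)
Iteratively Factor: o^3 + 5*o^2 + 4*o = (o + 4)*(o^2 + o) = (o + 1)*(o + 4)*(o)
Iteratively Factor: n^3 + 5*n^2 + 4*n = (n + 1)*(n^2 + 4*n) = (n + 1)*(n + 4)*(n)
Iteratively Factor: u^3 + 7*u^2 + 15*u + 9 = (u + 3)*(u^2 + 4*u + 3) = (u + 1)*(u + 3)*(u + 3)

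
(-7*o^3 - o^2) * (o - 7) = -7*o^4 + 48*o^3 + 7*o^2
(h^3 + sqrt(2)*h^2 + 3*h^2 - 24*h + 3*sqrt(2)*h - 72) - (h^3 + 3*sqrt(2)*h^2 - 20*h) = -2*sqrt(2)*h^2 + 3*h^2 - 4*h + 3*sqrt(2)*h - 72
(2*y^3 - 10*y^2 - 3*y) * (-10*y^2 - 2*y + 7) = -20*y^5 + 96*y^4 + 64*y^3 - 64*y^2 - 21*y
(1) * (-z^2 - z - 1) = -z^2 - z - 1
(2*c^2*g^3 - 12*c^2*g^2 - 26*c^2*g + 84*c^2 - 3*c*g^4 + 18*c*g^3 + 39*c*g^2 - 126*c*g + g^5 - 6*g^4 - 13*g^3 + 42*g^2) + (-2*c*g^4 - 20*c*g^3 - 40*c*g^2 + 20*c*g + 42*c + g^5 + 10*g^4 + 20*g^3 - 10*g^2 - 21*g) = 2*c^2*g^3 - 12*c^2*g^2 - 26*c^2*g + 84*c^2 - 5*c*g^4 - 2*c*g^3 - c*g^2 - 106*c*g + 42*c + 2*g^5 + 4*g^4 + 7*g^3 + 32*g^2 - 21*g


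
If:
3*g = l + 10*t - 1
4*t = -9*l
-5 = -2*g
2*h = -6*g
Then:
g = 5/2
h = -15/2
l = -17/43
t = 153/172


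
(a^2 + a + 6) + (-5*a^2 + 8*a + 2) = -4*a^2 + 9*a + 8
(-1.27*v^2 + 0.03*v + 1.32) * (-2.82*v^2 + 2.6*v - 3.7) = 3.5814*v^4 - 3.3866*v^3 + 1.0546*v^2 + 3.321*v - 4.884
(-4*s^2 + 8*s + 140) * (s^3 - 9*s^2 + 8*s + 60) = -4*s^5 + 44*s^4 + 36*s^3 - 1436*s^2 + 1600*s + 8400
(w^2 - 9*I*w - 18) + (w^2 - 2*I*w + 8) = 2*w^2 - 11*I*w - 10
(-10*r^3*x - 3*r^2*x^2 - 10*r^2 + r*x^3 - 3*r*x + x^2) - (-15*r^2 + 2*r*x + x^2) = -10*r^3*x - 3*r^2*x^2 + 5*r^2 + r*x^3 - 5*r*x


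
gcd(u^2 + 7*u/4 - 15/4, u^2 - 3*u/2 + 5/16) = u - 5/4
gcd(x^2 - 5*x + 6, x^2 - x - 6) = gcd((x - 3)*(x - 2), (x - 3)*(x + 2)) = x - 3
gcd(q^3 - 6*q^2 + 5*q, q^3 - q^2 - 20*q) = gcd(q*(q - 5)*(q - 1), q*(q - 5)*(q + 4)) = q^2 - 5*q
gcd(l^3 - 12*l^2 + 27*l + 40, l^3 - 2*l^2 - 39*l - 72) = l - 8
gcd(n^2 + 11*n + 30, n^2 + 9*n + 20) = n + 5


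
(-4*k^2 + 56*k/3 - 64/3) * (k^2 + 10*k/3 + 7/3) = -4*k^4 + 16*k^3/3 + 284*k^2/9 - 248*k/9 - 448/9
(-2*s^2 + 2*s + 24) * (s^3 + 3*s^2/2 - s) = -2*s^5 - s^4 + 29*s^3 + 34*s^2 - 24*s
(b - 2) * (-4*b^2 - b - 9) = -4*b^3 + 7*b^2 - 7*b + 18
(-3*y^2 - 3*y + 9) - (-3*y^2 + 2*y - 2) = 11 - 5*y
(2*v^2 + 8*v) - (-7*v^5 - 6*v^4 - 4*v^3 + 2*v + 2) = 7*v^5 + 6*v^4 + 4*v^3 + 2*v^2 + 6*v - 2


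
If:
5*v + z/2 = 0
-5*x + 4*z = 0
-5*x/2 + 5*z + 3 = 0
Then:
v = 1/10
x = -4/5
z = -1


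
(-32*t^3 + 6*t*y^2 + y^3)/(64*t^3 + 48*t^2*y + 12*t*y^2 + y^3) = (-2*t + y)/(4*t + y)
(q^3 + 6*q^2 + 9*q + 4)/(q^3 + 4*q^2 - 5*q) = (q^3 + 6*q^2 + 9*q + 4)/(q*(q^2 + 4*q - 5))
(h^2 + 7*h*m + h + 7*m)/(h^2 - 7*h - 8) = (h + 7*m)/(h - 8)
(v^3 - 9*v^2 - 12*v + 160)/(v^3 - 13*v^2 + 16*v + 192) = (v^2 - v - 20)/(v^2 - 5*v - 24)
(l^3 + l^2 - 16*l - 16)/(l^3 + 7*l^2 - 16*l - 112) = (l + 1)/(l + 7)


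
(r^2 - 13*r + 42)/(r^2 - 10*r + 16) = (r^2 - 13*r + 42)/(r^2 - 10*r + 16)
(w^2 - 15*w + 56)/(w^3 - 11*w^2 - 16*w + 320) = (w - 7)/(w^2 - 3*w - 40)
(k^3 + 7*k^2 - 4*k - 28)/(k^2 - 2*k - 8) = (k^2 + 5*k - 14)/(k - 4)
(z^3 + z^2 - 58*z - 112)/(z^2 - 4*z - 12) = (z^2 - z - 56)/(z - 6)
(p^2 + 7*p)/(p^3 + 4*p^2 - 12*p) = (p + 7)/(p^2 + 4*p - 12)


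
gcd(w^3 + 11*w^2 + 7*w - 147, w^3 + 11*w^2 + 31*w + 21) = w + 7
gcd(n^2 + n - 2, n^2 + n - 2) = n^2 + n - 2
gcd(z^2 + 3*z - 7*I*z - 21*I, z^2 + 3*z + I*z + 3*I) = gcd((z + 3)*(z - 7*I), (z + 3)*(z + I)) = z + 3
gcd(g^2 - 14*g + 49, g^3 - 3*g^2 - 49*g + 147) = g - 7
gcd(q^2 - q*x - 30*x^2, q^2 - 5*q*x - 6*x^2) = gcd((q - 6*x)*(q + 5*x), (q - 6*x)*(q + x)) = -q + 6*x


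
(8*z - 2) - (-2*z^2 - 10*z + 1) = 2*z^2 + 18*z - 3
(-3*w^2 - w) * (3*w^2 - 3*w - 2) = -9*w^4 + 6*w^3 + 9*w^2 + 2*w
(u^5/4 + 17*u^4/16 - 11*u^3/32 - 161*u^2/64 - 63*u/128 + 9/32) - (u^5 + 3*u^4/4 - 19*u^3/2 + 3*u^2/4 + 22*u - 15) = -3*u^5/4 + 5*u^4/16 + 293*u^3/32 - 209*u^2/64 - 2879*u/128 + 489/32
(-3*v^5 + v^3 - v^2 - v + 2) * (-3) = 9*v^5 - 3*v^3 + 3*v^2 + 3*v - 6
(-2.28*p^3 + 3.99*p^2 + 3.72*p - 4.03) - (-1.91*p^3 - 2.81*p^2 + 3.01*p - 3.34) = -0.37*p^3 + 6.8*p^2 + 0.71*p - 0.69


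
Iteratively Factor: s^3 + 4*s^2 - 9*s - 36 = (s + 4)*(s^2 - 9) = (s + 3)*(s + 4)*(s - 3)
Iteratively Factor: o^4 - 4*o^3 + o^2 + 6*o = (o + 1)*(o^3 - 5*o^2 + 6*o) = (o - 3)*(o + 1)*(o^2 - 2*o) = (o - 3)*(o - 2)*(o + 1)*(o)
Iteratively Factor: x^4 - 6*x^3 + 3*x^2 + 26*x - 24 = (x - 1)*(x^3 - 5*x^2 - 2*x + 24) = (x - 4)*(x - 1)*(x^2 - x - 6) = (x - 4)*(x - 1)*(x + 2)*(x - 3)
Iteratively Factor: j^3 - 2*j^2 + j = (j)*(j^2 - 2*j + 1) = j*(j - 1)*(j - 1)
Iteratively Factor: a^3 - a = (a + 1)*(a^2 - a) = a*(a + 1)*(a - 1)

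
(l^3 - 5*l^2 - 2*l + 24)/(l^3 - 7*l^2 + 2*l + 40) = (l - 3)/(l - 5)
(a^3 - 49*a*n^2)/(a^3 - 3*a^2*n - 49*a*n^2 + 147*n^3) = a/(a - 3*n)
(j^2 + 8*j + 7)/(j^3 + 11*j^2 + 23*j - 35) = (j + 1)/(j^2 + 4*j - 5)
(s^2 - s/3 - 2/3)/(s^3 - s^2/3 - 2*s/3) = 1/s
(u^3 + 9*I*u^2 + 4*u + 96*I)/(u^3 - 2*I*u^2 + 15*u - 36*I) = (u + 8*I)/(u - 3*I)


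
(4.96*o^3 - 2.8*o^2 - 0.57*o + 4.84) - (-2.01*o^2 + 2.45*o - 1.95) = 4.96*o^3 - 0.79*o^2 - 3.02*o + 6.79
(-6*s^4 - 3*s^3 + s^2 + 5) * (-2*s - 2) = 12*s^5 + 18*s^4 + 4*s^3 - 2*s^2 - 10*s - 10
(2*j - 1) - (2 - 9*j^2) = 9*j^2 + 2*j - 3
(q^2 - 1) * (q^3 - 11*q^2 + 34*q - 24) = q^5 - 11*q^4 + 33*q^3 - 13*q^2 - 34*q + 24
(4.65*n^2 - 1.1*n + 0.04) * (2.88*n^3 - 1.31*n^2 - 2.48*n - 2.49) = 13.392*n^5 - 9.2595*n^4 - 9.9758*n^3 - 8.9029*n^2 + 2.6398*n - 0.0996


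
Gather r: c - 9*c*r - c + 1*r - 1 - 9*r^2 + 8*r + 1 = -9*r^2 + r*(9 - 9*c)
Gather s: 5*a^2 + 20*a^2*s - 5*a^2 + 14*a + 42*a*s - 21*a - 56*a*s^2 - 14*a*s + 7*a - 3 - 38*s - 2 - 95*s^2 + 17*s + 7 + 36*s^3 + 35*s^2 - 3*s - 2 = 36*s^3 + s^2*(-56*a - 60) + s*(20*a^2 + 28*a - 24)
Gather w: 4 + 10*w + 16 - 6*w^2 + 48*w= -6*w^2 + 58*w + 20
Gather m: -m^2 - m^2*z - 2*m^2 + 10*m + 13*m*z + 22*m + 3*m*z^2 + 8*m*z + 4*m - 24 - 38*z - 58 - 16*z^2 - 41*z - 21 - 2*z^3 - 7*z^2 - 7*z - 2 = m^2*(-z - 3) + m*(3*z^2 + 21*z + 36) - 2*z^3 - 23*z^2 - 86*z - 105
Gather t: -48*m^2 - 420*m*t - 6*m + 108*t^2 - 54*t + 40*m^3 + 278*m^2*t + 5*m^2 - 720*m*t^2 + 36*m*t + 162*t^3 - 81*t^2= 40*m^3 - 43*m^2 - 6*m + 162*t^3 + t^2*(27 - 720*m) + t*(278*m^2 - 384*m - 54)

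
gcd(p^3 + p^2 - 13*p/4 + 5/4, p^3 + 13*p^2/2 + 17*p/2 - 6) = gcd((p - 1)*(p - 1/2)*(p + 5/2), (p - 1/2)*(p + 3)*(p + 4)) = p - 1/2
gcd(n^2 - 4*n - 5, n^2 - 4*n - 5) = n^2 - 4*n - 5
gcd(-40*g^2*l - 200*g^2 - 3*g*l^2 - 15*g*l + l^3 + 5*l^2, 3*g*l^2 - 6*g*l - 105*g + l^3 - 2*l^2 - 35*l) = l + 5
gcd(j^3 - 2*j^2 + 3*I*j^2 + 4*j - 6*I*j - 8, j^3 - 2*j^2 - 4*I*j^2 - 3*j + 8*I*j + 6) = j^2 + j*(-2 - I) + 2*I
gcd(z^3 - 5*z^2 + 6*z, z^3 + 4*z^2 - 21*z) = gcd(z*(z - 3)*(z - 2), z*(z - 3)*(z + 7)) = z^2 - 3*z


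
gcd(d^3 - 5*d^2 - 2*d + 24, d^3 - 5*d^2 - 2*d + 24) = d^3 - 5*d^2 - 2*d + 24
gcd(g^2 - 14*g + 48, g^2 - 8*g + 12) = g - 6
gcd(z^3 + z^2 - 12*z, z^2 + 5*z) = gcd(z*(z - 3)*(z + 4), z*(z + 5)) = z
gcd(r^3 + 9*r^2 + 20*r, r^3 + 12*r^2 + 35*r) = r^2 + 5*r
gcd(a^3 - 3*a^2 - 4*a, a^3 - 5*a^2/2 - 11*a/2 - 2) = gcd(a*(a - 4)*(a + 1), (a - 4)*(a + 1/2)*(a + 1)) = a^2 - 3*a - 4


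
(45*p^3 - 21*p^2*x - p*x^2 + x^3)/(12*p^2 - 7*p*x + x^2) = (-15*p^2 + 2*p*x + x^2)/(-4*p + x)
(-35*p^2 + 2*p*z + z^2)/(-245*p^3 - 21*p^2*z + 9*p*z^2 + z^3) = 1/(7*p + z)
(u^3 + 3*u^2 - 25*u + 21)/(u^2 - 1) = (u^2 + 4*u - 21)/(u + 1)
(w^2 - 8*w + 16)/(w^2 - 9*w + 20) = (w - 4)/(w - 5)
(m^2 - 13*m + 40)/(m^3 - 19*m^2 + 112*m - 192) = (m - 5)/(m^2 - 11*m + 24)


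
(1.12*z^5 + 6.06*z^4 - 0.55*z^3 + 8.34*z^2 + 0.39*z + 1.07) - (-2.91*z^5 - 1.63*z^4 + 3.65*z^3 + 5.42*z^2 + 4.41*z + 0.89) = 4.03*z^5 + 7.69*z^4 - 4.2*z^3 + 2.92*z^2 - 4.02*z + 0.18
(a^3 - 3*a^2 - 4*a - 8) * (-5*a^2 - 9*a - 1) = -5*a^5 + 6*a^4 + 46*a^3 + 79*a^2 + 76*a + 8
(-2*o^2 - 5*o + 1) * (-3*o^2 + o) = 6*o^4 + 13*o^3 - 8*o^2 + o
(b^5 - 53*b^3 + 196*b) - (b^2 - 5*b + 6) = b^5 - 53*b^3 - b^2 + 201*b - 6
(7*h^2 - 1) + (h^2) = 8*h^2 - 1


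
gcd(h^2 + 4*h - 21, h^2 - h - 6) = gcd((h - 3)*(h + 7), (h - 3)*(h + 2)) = h - 3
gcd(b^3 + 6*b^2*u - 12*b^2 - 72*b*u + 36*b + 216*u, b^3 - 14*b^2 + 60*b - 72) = b^2 - 12*b + 36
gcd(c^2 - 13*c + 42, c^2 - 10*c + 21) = c - 7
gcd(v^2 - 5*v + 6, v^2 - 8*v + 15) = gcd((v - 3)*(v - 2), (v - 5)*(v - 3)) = v - 3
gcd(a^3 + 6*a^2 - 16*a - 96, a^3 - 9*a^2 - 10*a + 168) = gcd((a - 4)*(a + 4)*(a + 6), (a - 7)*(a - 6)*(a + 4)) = a + 4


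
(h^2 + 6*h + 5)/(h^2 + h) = (h + 5)/h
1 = 1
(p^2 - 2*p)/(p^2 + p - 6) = p/(p + 3)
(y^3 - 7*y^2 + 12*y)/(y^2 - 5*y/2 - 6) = 2*y*(y - 3)/(2*y + 3)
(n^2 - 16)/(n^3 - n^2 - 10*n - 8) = (n + 4)/(n^2 + 3*n + 2)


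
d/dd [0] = 0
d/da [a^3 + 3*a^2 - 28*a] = 3*a^2 + 6*a - 28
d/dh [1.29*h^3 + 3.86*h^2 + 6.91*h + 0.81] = 3.87*h^2 + 7.72*h + 6.91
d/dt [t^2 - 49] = 2*t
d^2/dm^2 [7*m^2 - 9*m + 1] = 14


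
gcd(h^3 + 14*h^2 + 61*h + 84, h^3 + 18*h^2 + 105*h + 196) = h^2 + 11*h + 28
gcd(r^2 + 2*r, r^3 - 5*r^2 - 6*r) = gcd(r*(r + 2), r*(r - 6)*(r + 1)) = r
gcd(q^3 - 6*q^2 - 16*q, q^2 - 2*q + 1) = 1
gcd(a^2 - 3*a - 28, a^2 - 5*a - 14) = a - 7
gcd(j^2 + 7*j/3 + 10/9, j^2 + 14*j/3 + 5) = j + 5/3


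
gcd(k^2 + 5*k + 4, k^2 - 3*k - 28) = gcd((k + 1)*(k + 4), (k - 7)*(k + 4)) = k + 4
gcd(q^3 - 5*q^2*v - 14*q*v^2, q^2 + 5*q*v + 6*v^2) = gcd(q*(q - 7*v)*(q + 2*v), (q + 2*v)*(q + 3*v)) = q + 2*v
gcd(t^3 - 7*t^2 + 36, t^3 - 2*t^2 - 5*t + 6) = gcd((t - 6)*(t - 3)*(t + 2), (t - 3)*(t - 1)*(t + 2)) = t^2 - t - 6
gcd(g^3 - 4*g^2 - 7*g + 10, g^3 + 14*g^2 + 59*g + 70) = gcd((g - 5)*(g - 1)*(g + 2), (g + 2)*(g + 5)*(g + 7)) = g + 2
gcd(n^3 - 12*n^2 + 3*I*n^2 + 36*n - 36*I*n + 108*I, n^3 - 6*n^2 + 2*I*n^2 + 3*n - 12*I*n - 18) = n^2 + n*(-6 + 3*I) - 18*I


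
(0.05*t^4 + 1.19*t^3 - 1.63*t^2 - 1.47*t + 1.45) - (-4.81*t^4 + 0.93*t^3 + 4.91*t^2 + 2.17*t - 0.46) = 4.86*t^4 + 0.26*t^3 - 6.54*t^2 - 3.64*t + 1.91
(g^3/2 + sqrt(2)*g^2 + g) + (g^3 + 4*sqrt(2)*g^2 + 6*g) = 3*g^3/2 + 5*sqrt(2)*g^2 + 7*g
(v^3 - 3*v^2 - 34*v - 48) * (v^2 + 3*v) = v^5 - 43*v^3 - 150*v^2 - 144*v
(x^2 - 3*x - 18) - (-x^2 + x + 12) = 2*x^2 - 4*x - 30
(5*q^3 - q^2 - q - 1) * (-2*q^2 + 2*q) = -10*q^5 + 12*q^4 - 2*q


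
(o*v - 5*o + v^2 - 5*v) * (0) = 0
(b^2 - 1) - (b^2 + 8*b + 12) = -8*b - 13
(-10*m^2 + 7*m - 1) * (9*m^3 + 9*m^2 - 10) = -90*m^5 - 27*m^4 + 54*m^3 + 91*m^2 - 70*m + 10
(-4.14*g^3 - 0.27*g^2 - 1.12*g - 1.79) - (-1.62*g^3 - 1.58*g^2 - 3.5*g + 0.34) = -2.52*g^3 + 1.31*g^2 + 2.38*g - 2.13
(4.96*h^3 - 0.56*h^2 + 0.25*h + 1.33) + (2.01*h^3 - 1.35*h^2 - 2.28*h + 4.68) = 6.97*h^3 - 1.91*h^2 - 2.03*h + 6.01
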